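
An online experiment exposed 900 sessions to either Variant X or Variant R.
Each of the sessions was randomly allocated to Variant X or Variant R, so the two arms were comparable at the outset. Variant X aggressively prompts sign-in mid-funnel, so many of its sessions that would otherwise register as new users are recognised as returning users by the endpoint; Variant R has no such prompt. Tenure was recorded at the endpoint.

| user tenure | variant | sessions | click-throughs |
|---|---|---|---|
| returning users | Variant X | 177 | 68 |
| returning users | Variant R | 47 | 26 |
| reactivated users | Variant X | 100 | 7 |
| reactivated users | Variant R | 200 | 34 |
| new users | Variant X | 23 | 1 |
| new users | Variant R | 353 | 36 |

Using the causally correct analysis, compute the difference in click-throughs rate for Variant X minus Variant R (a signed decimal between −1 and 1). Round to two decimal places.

+0.09

The distribution of user tenure is itself part of what the variant does — it is an intermediate outcome. Holding it fixed would remove that part of the effect; the total effect is the pooled difference.
The causal difference is the pooled difference: 0.253 − 0.160 = +0.093.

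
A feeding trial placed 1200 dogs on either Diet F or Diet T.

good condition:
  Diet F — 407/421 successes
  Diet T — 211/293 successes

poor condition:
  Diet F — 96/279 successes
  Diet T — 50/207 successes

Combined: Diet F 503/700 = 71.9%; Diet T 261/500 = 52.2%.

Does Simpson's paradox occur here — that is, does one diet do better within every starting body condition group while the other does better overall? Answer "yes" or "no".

no

Within each starting body condition level (good condition 96.7% vs 72.0%; poor condition 34.4% vs 24.2%), Diet F has the higher rate every time. Pooled: 71.9% vs 52.2% — Diet F has the higher rate overall. They agree.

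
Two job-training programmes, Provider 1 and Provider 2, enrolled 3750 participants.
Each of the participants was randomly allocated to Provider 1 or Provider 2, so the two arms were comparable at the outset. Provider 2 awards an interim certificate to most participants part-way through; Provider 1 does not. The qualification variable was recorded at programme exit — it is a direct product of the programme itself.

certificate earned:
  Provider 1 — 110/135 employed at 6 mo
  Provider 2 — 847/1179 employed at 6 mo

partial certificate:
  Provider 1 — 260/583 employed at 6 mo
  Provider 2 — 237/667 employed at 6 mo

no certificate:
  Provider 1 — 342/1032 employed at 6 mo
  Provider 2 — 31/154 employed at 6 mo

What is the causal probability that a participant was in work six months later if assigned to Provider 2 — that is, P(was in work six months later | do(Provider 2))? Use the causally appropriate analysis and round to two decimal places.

0.56

The stratified and pooled comparisons disagree (Provider 1 wins within each qualification attained during the programme; Provider 2 wins overall), so the answer turns on the causal role of qualification attained during the programme.
Because the programme influences qualification attained during the programme, qualification attained during the programme is a post-treatment mediator, not a confounder. Stratifying on it would bias the estimate; the causal effect is the crude pooled difference.
So P(outcome | do(Provider 2)) is just the pooled rate for Provider 2: 1115/2000 = 0.557.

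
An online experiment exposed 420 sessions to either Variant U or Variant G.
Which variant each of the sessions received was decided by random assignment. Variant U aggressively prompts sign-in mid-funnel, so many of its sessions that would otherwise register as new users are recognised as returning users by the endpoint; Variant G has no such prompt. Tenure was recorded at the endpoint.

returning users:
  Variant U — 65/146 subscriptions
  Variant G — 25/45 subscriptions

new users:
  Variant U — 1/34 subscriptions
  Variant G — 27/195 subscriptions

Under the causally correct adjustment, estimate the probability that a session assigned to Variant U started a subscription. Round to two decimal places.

Within every user tenure level Variant G has the higher rate, yet pooled Variant U does — Simpson's reversal.
Because the variant influences user tenure, user tenure is a post-treatment mediator, not a confounder. Stratifying on it would bias the estimate; the causal effect is the crude pooled difference.
So P(outcome | do(Variant U)) is just the pooled rate for Variant U: 66/180 = 0.367.

0.37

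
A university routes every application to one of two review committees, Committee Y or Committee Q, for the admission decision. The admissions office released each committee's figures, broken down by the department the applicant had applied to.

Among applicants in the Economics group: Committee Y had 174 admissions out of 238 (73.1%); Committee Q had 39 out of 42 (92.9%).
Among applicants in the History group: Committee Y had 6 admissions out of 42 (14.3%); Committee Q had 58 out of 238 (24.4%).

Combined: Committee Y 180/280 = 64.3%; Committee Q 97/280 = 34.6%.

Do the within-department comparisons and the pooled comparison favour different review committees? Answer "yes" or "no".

yes

Within each department level (Economics 73.1% vs 92.9%; History 14.3% vs 24.4%), Committee Q has the higher rate every time. Pooled: 64.3% vs 34.6% — Committee Y has the higher rate overall. The two comparisons disagree.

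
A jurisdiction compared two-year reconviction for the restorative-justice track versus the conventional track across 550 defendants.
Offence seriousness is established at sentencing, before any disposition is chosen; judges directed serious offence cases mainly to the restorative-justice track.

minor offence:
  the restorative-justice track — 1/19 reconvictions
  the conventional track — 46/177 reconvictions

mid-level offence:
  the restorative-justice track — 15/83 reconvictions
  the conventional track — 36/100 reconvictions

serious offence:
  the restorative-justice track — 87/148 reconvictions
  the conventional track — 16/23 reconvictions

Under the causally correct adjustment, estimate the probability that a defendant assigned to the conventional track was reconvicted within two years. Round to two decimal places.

The offence seriousness-specific comparison favours the restorative-justice track throughout, but the pooled figures favour the conventional track. The question is whether to condition on offence seriousness.
Since offence seriousness is a pre-existing factor (not a product of the disposition) and it affects the outcome on its own, it is a confounder. The stratified rates, not the pooled rate, identify the causal effect.
Standardising the conventional track to the population offence seriousness mix: 0.356·46/177 + 0.333·36/100 + 0.311·16/23 = 0.429.

0.43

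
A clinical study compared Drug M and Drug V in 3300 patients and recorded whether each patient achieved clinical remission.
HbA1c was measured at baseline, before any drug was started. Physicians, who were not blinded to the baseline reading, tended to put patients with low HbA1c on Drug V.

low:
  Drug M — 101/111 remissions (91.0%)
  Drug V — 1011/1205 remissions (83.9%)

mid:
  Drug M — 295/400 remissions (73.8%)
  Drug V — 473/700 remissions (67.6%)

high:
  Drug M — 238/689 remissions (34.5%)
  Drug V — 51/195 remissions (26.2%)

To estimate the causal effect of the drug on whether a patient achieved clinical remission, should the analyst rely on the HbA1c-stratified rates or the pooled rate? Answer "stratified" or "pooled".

HbA1c differs across drugs for reasons unrelated to any effect of the drug itself, and it separately predicts the outcome — a classic confounder. We must compare within HbA1c levels.
Within each level — low: 91.0% vs 83.9%; mid: 73.8% vs 67.6%; high: 34.5% vs 26.2% — Drug M is higher every time.

stratified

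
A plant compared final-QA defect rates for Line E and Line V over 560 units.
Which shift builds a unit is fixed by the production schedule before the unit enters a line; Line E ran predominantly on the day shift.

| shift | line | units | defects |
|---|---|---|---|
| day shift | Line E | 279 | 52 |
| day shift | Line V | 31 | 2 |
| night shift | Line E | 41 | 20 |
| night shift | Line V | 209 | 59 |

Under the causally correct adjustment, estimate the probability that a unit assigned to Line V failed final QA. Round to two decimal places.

Nothing the line does changes shift; the imbalance is an allocation artefact. With shift also predicting the outcome, the pooled figure is confounded, and the within-stratum comparison is the causal one.
Standardising Line V to the population shift mix: 0.554·2/31 + 0.446·59/209 = 0.162.

0.16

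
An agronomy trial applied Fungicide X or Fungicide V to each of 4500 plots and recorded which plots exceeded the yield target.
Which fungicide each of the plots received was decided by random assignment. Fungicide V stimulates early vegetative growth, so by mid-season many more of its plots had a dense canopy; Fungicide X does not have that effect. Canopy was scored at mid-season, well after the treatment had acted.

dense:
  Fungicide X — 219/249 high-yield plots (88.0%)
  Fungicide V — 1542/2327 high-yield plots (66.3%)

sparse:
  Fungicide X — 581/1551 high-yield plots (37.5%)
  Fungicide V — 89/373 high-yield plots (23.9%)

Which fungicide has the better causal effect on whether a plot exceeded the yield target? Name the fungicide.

Mid-season canopy here is a post-treatment variable shaped by the fungicide; conditioning on it would introduce bias rather than remove it. The overall comparison is the causal one.
Pooled: Fungicide X 44.4% vs Fungicide V 60.4%; Fungicide V is higher overall.

Fungicide V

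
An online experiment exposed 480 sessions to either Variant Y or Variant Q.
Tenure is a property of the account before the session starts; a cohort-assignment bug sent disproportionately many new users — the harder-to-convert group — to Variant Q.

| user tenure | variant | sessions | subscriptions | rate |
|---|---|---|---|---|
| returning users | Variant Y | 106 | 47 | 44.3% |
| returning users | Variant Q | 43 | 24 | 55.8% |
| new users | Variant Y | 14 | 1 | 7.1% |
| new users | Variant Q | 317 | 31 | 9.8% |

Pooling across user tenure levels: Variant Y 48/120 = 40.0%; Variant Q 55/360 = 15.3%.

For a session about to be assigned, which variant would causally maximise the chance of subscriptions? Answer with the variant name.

The stratified and pooled comparisons disagree (Variant Q wins within each user tenure; Variant Y wins overall), so the answer turns on the causal role of user tenure.
Since user tenure is a pre-existing factor (not a product of the variant) and it affects the outcome on its own, it is a confounder. The stratified rates, not the pooled rate, identify the causal effect.
Within each level — returning users: 44.3% vs 55.8%; new users: 7.1% vs 9.8% — Variant Q is higher every time.

Variant Q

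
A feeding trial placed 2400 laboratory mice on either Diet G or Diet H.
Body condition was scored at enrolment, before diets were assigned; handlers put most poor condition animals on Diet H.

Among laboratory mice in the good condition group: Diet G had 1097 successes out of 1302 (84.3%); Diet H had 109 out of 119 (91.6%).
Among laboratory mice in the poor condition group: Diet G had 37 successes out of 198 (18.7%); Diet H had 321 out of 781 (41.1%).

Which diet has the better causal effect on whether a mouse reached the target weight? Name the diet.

Diet H

Starting body condition is set before the diet has any effect — it is not caused by the diet — and it independently drives the outcome. That makes it a confounder, so the causal comparison is within starting body condition levels.
Within each level — good condition: 84.3% vs 91.6%; poor condition: 18.7% vs 41.1% — Diet H is higher every time.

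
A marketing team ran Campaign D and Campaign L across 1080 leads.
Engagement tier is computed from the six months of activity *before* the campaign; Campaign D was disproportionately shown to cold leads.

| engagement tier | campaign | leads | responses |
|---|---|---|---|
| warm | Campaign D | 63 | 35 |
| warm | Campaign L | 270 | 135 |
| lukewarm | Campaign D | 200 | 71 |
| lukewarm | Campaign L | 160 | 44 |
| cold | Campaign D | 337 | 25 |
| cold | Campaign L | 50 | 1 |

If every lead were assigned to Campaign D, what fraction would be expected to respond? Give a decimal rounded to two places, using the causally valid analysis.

Nothing the campaign does changes engagement tier; the imbalance is an allocation artefact. With engagement tier also predicting the outcome, the pooled figure is confounded, and the within-stratum comparison is the causal one.
Standardising Campaign D to the population engagement tier mix: 0.308·35/63 + 0.333·71/200 + 0.358·25/337 = 0.316.

0.32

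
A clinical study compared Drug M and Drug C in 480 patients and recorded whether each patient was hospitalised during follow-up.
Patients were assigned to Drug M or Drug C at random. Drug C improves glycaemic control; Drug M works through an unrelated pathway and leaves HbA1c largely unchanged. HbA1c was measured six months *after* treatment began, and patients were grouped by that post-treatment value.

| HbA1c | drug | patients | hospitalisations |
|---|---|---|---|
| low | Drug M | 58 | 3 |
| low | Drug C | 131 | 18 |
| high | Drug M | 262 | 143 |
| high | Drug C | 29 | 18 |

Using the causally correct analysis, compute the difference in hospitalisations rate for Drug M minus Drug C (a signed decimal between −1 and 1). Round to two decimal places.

HbA1c is downstream of the drug. One should not condition on a consequence of treatment, so the overall rates are the right comparison.
The causal difference is the pooled difference: 0.456 − 0.225 = +0.231.

+0.23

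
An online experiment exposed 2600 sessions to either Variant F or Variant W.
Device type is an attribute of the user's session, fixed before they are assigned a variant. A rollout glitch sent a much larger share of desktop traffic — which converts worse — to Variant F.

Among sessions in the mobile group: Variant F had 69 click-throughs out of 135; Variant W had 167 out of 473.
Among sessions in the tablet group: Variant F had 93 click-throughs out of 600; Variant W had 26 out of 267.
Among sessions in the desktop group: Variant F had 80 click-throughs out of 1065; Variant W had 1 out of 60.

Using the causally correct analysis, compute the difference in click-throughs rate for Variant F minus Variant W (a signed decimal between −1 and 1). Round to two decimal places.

+0.08

The stratified and pooled comparisons disagree (Variant F wins within each device type; Variant W wins overall), so the answer turns on the causal role of device type.
Since device type is a pre-existing factor (not a product of the variant) and it affects the outcome on its own, it is a confounder. The stratified rates, not the pooled rate, identify the causal effect.
Adjusting over the population distribution of device type: 0.234·(0.511−0.353) + 0.333·(0.155−0.097) + 0.433·(0.075−0.017) = +0.081.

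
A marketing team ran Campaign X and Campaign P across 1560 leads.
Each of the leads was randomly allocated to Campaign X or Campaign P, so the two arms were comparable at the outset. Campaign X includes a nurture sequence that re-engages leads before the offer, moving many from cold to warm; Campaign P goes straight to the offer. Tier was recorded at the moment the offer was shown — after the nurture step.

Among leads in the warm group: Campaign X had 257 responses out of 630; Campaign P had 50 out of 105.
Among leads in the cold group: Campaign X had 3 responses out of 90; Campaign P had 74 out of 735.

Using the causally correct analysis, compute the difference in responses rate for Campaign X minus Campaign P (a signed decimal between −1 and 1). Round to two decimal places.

Engagement tier here is a post-treatment variable shaped by the campaign; conditioning on it would introduce bias rather than remove it. The overall comparison is the causal one.
The causal difference is the pooled difference: 0.361 − 0.148 = +0.213.

+0.21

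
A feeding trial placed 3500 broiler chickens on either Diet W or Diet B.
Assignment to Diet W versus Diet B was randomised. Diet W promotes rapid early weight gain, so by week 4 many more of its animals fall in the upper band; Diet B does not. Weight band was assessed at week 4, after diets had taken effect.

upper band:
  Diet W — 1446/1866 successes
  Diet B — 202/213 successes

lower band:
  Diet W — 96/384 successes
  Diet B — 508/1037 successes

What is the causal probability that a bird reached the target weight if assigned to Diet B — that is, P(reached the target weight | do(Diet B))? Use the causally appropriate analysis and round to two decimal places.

Within every week-4 weight band level Diet B has the higher rate, yet pooled Diet W does — Simpson's reversal.
Week-4 weight band is recorded after the diet and is itself shifted by it — it sits on the causal path from diet to outcome. Conditioning on a mediator would strip out part of the effect we want; the pooled comparison gives the total causal effect.
So P(outcome | do(Diet B)) is just the pooled rate for Diet B: 710/1250 = 0.568.

0.57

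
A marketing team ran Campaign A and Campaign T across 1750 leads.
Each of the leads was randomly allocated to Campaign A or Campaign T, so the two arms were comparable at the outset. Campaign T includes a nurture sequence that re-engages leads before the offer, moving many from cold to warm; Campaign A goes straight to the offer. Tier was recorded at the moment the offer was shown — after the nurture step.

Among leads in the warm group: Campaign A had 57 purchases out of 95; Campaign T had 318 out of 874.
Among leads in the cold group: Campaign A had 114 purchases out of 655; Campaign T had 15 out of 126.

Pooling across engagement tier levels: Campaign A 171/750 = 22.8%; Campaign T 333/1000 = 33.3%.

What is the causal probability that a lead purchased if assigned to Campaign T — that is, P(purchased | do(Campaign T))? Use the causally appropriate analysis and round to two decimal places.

Because the campaign influences engagement tier, engagement tier is a post-treatment mediator, not a confounder. Stratifying on it would bias the estimate; the causal effect is the crude pooled difference.
So P(outcome | do(Campaign T)) is just the pooled rate for Campaign T: 333/1000 = 0.333.

0.33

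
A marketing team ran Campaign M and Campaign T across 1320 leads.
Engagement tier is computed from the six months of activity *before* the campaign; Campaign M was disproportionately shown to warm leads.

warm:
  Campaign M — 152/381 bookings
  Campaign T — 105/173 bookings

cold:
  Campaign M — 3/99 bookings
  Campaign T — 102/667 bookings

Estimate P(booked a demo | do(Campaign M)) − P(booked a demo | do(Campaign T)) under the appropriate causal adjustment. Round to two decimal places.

The stratified and pooled comparisons disagree (Campaign T wins within each engagement tier; Campaign M wins overall), so the answer turns on the causal role of engagement tier.
Engagement tier is set before the campaign has any effect — it is not caused by the campaign — and it independently drives the outcome. That makes it a confounder, so the causal comparison is within engagement tier levels.
Adjusting over the population distribution of engagement tier: 0.420·(0.399−0.607) + 0.580·(0.030−0.153) = -0.158.

-0.16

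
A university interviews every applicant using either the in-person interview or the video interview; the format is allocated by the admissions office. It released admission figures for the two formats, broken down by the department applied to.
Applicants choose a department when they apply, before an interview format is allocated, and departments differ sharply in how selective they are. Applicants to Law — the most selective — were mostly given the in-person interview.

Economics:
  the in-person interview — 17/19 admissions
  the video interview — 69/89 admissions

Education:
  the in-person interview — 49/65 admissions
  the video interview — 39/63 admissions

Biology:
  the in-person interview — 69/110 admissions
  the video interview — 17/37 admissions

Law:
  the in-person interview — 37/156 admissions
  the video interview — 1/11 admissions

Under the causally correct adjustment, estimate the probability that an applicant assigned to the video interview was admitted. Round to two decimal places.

The stratified and pooled comparisons disagree (the in-person interview wins within each department; the video interview wins overall), so the answer turns on the causal role of department.
Since department is a pre-existing factor (not a product of the interview format) and it affects the outcome on its own, it is a confounder. The stratified rates, not the pooled rate, identify the causal effect.
Standardising the video interview to the population department mix: 0.196·69/89 + 0.233·39/63 + 0.267·17/37 + 0.304·1/11 = 0.447.

0.45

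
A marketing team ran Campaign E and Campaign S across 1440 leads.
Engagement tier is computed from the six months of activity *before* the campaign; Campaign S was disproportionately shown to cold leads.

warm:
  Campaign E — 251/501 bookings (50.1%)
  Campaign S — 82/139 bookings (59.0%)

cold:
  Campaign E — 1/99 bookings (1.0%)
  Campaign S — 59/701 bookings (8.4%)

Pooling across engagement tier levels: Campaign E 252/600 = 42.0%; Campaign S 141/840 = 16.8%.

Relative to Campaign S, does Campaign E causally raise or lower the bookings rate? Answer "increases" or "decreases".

decreases

Nothing the campaign does changes engagement tier; the imbalance is an allocation artefact. With engagement tier also predicting the outcome, the pooled figure is confounded, and the within-stratum comparison is the causal one.
Within each level — warm: 50.1% vs 59.0%; cold: 1.0% vs 8.4% — Campaign S is higher every time.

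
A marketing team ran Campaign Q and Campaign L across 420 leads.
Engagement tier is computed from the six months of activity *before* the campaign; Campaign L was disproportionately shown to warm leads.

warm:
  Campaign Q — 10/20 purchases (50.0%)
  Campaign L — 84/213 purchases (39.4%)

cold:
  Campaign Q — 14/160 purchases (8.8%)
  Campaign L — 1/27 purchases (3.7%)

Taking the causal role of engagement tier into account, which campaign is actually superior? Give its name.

Here engagement tier is a common cause — it drives both which campaign a case falls under and the outcome. The crude comparison mixes populations; the stratum-specific rates are the causally relevant ones.
Within each level — warm: 50.0% vs 39.4%; cold: 8.8% vs 3.7% — Campaign Q is higher every time.

Campaign Q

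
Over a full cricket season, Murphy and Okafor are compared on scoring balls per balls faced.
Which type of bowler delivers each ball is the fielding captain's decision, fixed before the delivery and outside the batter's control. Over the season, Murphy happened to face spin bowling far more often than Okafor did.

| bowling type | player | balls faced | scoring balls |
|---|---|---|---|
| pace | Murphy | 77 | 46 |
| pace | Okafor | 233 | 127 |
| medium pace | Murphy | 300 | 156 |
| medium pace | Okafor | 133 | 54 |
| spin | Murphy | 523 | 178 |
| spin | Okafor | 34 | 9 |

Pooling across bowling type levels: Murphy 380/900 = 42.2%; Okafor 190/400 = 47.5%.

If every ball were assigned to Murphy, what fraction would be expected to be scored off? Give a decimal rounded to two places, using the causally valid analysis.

Murphy is higher inside every bowling type stratum but Okafor is higher in aggregate. Whether to stratify depends on how bowling type relates to the player.
Here bowling type is a common cause — it drives both which player a case falls under and the outcome. The crude comparison mixes populations; the stratum-specific rates are the causally relevant ones.
Standardising Murphy to the population bowling type mix: 0.238·46/77 + 0.333·156/300 + 0.428·178/523 = 0.461.

0.46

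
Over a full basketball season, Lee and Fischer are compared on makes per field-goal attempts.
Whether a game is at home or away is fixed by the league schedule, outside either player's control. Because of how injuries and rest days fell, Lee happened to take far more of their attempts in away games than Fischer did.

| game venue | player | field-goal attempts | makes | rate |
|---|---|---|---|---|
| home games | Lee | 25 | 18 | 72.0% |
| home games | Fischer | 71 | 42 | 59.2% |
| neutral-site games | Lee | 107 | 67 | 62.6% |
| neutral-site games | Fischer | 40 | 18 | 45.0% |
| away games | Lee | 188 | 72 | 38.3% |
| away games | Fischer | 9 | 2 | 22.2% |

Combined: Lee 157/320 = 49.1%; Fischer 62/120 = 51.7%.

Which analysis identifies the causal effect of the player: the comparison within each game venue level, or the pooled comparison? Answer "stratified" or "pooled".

stratified

Lee is higher inside every game venue stratum but Fischer is higher in aggregate. Whether to stratify depends on how game venue relates to the player.
The imbalance in game venue arose from how field-goal attempts were allocated, not from anything the player did; and game venue independently affects the outcome. The pooled gap is confounded — condition on game venue.
Within each level — home games: 72.0% vs 59.2%; neutral-site games: 62.6% vs 45.0%; away games: 38.3% vs 22.2% — Lee is higher every time.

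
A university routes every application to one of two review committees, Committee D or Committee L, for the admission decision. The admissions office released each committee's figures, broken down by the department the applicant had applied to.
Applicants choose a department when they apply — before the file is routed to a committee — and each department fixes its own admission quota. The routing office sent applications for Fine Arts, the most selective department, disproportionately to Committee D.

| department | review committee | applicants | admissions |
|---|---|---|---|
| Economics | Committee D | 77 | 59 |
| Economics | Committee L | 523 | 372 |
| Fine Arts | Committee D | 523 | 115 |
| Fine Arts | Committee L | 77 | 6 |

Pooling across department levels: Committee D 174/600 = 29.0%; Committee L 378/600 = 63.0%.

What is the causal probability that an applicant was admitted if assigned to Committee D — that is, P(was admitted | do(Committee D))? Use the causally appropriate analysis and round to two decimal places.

0.49

Within every department level Committee D has the higher rate, yet pooled Committee L does — Simpson's reversal.
The imbalance in department arose from how applicants were allocated, not from anything the review committee did; and department independently affects the outcome. The pooled gap is confounded — condition on department.
Standardising Committee D to the population department mix: 0.500·59/77 + 0.500·115/523 = 0.493.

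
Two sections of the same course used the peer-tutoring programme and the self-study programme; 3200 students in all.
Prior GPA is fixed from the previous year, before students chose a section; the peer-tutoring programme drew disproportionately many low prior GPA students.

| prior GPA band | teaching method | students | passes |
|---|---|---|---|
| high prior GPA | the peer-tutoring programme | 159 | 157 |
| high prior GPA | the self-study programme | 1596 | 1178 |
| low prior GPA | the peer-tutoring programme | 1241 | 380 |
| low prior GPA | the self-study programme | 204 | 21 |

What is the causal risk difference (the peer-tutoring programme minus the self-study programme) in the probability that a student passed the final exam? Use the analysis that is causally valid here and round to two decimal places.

The stratified and pooled comparisons disagree (the peer-tutoring programme wins within each prior GPA band; the self-study programme wins overall), so the answer turns on the causal role of prior GPA band.
The imbalance in prior GPA band arose from how students were allocated, not from anything the teaching method did; and prior GPA band independently affects the outcome. The pooled gap is confounded — condition on prior GPA band.
Adjusting over the population distribution of prior GPA band: 0.548·(0.987−0.738) + 0.452·(0.306−0.103) = +0.229.

+0.23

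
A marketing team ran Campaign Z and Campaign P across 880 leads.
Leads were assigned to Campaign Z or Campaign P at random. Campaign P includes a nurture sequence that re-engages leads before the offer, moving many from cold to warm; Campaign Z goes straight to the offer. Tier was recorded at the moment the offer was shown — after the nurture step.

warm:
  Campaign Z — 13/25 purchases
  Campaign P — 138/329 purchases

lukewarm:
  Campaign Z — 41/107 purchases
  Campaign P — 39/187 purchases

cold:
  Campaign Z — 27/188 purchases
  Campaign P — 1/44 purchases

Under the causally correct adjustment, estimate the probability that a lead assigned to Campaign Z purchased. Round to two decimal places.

The distribution of engagement tier is itself part of what the campaign does — it is an intermediate outcome. Holding it fixed would remove that part of the effect; the total effect is the pooled difference.
So P(outcome | do(Campaign Z)) is just the pooled rate for Campaign Z: 81/320 = 0.253.

0.25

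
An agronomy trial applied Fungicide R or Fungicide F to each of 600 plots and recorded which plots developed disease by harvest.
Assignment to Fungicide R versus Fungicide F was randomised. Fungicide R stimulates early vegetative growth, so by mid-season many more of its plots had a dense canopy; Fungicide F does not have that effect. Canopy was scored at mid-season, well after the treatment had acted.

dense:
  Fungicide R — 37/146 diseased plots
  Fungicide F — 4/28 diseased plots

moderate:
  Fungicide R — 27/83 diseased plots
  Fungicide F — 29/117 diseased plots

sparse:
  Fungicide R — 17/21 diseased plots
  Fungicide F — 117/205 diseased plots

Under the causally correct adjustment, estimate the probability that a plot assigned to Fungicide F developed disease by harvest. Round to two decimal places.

0.43

Mid-season canopy is downstream of the fungicide. One should not condition on a consequence of treatment, so the overall rates are the right comparison.
So P(outcome | do(Fungicide F)) is just the pooled rate for Fungicide F: 150/350 = 0.429.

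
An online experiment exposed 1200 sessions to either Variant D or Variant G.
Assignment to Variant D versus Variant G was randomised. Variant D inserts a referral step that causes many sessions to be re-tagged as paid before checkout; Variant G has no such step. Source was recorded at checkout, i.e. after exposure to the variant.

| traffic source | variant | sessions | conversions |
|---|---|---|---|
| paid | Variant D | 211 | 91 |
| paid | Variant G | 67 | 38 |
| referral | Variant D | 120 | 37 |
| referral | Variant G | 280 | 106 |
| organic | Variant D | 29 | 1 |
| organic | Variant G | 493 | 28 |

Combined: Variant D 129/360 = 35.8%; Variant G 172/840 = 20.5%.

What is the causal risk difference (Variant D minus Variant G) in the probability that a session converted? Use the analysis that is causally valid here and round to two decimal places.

+0.15

Because the variant influences traffic source, traffic source is a post-treatment mediator, not a confounder. Stratifying on it would bias the estimate; the causal effect is the crude pooled difference.
The causal difference is the pooled difference: 0.358 − 0.205 = +0.154.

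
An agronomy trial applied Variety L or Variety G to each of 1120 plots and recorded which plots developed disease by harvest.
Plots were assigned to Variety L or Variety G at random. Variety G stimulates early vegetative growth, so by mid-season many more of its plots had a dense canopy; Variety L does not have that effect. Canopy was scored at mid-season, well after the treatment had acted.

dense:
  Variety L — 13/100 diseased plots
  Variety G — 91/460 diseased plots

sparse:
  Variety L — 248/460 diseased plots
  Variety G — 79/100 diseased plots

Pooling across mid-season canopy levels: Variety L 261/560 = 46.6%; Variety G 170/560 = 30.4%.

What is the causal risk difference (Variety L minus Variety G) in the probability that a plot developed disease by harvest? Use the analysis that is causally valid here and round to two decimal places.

The stratified and pooled comparisons disagree (Variety L wins within each mid-season canopy; Variety G wins overall), so the answer turns on the causal role of mid-season canopy.
Because the variety influences mid-season canopy, mid-season canopy is a post-treatment mediator, not a confounder. Stratifying on it would bias the estimate; the causal effect is the crude pooled difference.
The causal difference is the pooled difference: 0.466 − 0.304 = +0.163.

+0.16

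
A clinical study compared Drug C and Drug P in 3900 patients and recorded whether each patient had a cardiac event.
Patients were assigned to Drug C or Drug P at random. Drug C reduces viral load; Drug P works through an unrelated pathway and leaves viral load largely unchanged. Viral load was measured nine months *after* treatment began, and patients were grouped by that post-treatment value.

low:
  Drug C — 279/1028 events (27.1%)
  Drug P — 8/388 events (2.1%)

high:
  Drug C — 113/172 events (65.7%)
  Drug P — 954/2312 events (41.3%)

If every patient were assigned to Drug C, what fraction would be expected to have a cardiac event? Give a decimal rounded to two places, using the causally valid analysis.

The stratified and pooled comparisons disagree (Drug P wins within each viral load; Drug C wins overall), so the answer turns on the causal role of viral load.
Viral load here is a post-treatment variable shaped by the drug; conditioning on it would introduce bias rather than remove it. The overall comparison is the causal one.
So P(outcome | do(Drug C)) is just the pooled rate for Drug C: 392/1200 = 0.327.

0.33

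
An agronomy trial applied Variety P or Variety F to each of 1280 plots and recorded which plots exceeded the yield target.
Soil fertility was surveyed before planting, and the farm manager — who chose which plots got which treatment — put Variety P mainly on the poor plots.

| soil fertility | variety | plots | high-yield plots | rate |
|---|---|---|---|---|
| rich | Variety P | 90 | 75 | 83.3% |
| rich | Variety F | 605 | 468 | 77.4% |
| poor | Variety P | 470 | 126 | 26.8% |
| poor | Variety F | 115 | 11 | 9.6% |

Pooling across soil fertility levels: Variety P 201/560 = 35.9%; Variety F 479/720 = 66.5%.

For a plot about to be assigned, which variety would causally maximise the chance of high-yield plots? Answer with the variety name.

Variety P

The soil fertility-specific comparison favours Variety P throughout, but the pooled figures favour Variety F. The question is whether to condition on soil fertility.
Soil fertility is set before the variety has any effect — it is not caused by the variety — and it independently drives the outcome. That makes it a confounder, so the causal comparison is within soil fertility levels.
Within each level — rich: 83.3% vs 77.4%; poor: 26.8% vs 9.6% — Variety P is higher every time.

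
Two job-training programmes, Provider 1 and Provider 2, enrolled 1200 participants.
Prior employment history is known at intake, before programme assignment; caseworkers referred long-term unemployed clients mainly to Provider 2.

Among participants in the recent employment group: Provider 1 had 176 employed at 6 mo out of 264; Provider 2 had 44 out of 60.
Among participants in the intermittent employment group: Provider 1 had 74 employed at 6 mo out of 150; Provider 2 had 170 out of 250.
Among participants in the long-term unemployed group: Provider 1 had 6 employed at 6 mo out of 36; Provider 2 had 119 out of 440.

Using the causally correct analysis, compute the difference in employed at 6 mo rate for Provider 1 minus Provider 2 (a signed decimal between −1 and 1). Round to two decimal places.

Prior employment history differs across programmes for reasons unrelated to any effect of the programme itself, and it separately predicts the outcome — a classic confounder. We must compare within prior employment history levels.
Adjusting over the population distribution of prior employment history: 0.270·(0.667−0.733) + 0.333·(0.493−0.680) + 0.397·(0.167−0.270) = -0.121.

-0.12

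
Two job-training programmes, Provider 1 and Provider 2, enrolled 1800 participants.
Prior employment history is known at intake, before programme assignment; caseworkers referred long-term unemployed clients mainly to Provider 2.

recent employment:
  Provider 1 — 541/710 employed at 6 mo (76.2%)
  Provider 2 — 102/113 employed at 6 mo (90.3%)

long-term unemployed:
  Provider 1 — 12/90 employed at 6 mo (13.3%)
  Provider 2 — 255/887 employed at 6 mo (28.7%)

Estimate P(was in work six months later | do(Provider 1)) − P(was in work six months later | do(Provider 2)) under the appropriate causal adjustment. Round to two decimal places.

-0.15

The stratified and pooled comparisons disagree (Provider 2 wins within each prior employment history; Provider 1 wins overall), so the answer turns on the causal role of prior employment history.
Prior employment history differs across programmes for reasons unrelated to any effect of the programme itself, and it separately predicts the outcome — a classic confounder. We must compare within prior employment history levels.
Adjusting over the population distribution of prior employment history: 0.457·(0.762−0.903) + 0.543·(0.133−0.287) = -0.148.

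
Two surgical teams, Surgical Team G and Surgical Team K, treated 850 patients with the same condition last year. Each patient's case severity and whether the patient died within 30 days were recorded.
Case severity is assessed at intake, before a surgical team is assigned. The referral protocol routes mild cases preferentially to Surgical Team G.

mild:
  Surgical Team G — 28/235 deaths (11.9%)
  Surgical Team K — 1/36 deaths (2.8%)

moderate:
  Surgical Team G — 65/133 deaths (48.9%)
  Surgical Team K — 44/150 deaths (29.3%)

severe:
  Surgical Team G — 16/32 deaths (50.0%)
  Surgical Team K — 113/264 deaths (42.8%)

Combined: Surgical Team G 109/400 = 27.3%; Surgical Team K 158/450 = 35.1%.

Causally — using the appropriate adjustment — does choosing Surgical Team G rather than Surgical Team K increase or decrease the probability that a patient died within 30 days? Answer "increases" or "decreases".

increases

The case severity-specific comparison favours Surgical Team K throughout, but the pooled figures favour Surgical Team G. The question is whether to condition on case severity.
Nothing the surgical team does changes case severity; the imbalance is an allocation artefact. With case severity also predicting the outcome, the pooled figure is confounded, and the within-stratum comparison is the causal one.
Within each level — mild: 11.9% vs 2.8%; moderate: 48.9% vs 29.3%; severe: 50.0% vs 42.8% — Surgical Team K is lower every time.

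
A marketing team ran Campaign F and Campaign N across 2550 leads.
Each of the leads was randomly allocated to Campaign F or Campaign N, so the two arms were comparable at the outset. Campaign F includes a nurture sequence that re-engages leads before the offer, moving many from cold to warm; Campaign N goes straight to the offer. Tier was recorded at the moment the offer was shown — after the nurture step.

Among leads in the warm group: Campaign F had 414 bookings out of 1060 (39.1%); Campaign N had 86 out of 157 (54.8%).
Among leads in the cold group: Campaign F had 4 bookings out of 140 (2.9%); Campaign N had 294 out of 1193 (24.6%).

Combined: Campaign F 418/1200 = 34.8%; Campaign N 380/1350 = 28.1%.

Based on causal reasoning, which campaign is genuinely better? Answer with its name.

Engagement tier lies on the pathway campaign → engagement tier → outcome, so adjusting for it blocks the indirect effect. For the total causal effect of campaign, use the unadjusted pooled rates.
Pooled: Campaign F 34.8% vs Campaign N 28.1%; Campaign F is higher overall.

Campaign F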